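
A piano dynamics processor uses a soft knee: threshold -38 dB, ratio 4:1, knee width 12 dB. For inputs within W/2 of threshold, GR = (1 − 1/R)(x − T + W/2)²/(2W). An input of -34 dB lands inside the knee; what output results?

-37.125 dB

x − T + W/2 = -34 − (-38) + 6 = 10.
GR = (1 − 1/4) × 10² / 24 = 0.75 × 100 / 24 = 3.125 dB.
Output = -34 − 3.125 = -37.125 dB.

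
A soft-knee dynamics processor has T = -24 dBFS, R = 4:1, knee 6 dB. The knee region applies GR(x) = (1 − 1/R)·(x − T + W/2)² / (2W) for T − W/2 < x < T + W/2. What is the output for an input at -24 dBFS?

-24.5625 dBFS

x − T + W/2 = -24 − (-24) + 3 = 3.
GR = (1 − 1/4) × 3² / 12 = 0.75 × 9 / 12 = 0.5625 dB.
Output = -24 − 0.5625 = -24.5625 dBFS.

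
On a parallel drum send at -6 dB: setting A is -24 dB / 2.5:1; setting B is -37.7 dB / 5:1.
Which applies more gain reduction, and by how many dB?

B, by 14.56 dB

A: 18 dB over, compressed to 7.2 dB over, so 10.8 dB of GR.
B: 31.7 dB over, compressed to 6.34 dB over, so 25.36 dB of GR.
B reduces 14.56 dB more.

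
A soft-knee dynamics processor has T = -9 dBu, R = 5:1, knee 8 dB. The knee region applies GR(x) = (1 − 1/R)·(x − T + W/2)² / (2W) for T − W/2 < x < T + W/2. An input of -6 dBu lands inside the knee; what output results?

-8.45 dBu

x − T + W/2 = -6 − (-9) + 4 = 7.
GR = (1 − 1/5) × 7² / 16 = 0.8 × 49 / 16 = 2.45 dB.
Output = -6 − 2.45 = -8.45 dBu.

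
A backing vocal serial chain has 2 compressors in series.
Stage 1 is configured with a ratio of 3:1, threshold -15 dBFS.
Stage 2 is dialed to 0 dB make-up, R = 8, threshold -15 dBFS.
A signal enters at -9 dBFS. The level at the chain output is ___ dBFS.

-14.75 dBFS

Stage 1: 6 dB above -15 dBFS, reduced 3:1 to 2 dB above → -13 dBFS.
Stage 2: overshoot 2 dB → 2/8 = 0.25 dB → -14.75 dBFS.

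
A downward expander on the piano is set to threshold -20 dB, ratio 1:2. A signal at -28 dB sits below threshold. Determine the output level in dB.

-36 dB

The input is 8 dB below the -20 dB threshold.
A 1:2 expander multiplies undershoot by 2: 8 × 2 = 16 dB below threshold.
Output = -20 − 16 = -36 dB.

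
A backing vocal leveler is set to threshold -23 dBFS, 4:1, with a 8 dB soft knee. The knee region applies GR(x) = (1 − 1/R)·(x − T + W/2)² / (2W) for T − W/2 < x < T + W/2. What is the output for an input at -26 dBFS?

-26.046875 dBFS

x − T + W/2 = -26 − (-23) + 4 = 1.
GR = (1 − 1/4) × 1² / 16 = 0.75 × 1 / 16 = 0.046875 dB.
Output = -26 − 0.046875 = -26.046875 dBFS.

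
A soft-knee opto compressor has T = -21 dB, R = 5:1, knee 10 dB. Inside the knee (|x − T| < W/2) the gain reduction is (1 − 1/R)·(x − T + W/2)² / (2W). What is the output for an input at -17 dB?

-20.24 dB

x − T + W/2 = -17 − (-21) + 5 = 9.
GR = (1 − 1/5) × 9² / 20 = 0.8 × 81 / 20 = 3.24 dB.
Output = -17 − 3.24 = -20.24 dB.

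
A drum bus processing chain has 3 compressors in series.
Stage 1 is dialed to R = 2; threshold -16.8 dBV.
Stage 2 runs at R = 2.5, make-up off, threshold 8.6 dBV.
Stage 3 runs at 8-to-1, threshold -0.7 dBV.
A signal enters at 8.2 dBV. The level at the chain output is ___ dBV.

-4.3 dBV

Stage 1: 8.2 dBV is 25 dB over -16.8 dBV; at 2:1 that becomes 12.5 dB over, giving -4.3 dBV.
Stage 2: below threshold (-4.3 ≤ 8.6); passes unchanged; output -4.3 dBV.
Stage 3: -4.3 dBV is at or below the -0.7 dBV threshold — no compression; output -4.3 dBV.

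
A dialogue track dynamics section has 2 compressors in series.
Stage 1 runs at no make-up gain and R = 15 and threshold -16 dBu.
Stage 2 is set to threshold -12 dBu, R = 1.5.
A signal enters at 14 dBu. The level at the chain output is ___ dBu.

Stage 1: 30 dB above -16 dBu, reduced 15:1 to 2 dB above → -14 dBu.
Stage 2: below threshold (-14 ≤ -12); passes unchanged; output -14 dBu.

-14 dBu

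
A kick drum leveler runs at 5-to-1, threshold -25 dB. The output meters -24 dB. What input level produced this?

Post-compression overshoot = -24 − (-25) = 1 dB.
Input overshoot = R × output overshoot = 5 dB → input = -25 + 5 = -20 dB.

-20 dB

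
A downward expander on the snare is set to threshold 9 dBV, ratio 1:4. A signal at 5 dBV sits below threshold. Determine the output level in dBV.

-7 dBV

Undershoot = 9 − 5 = 4 dB.
At 1:4, that expands to 16 dB under threshold.
Output = 9 − 16 = -7 dBV.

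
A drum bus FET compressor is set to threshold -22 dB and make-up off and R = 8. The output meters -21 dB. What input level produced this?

-14 dB

That's 1 dB above the -22 dB threshold.
Undo the ratio: input overshoot = 1 × 8 = 8 dB, giving input = -14 dB.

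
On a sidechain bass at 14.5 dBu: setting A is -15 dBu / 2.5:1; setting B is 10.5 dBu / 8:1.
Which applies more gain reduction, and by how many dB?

A: GR = 29.5 − 29.5/2.5 = 17.7 dB.
B: GR = 4 − 4/8 = 3.5 dB.
A applies 14.2 dB more gain reduction.

A, by 14.2 dB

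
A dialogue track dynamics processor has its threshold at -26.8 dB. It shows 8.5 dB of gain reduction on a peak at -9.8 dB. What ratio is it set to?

2:1

Input overshoot = -9.8 − (-26.8) = 17 dB.
Output overshoot = 17 − 8.5 = 8.5 dB.
Ratio = input overshoot / output overshoot = 17 / 8.5 = 2.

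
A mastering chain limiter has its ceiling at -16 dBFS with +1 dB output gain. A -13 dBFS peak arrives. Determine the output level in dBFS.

A brickwall limiter is an ∞:1 compressor: any input above the ceiling is clamped to -16 dBFS.
Output gain then adds 1 dB: -16 + 1 = -15 dBFS.

-15 dBFS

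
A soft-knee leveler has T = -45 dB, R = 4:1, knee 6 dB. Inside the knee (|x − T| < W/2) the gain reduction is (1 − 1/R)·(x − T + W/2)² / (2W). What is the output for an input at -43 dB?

x − T + W/2 = -43 − (-45) + 3 = 5.
GR = (1 − 1/4) × 5² / 12 = 0.75 × 25 / 12 = 1.5625 dB.
Output = -43 − 1.5625 = -44.5625 dB.

-44.5625 dB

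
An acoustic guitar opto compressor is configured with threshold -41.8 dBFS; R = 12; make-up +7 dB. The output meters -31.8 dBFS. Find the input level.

Before make-up, the level was -31.8 − 7 = -38.8 dBFS.
Post-compression overshoot = -38.8 − (-41.8) = 3 dB.
Before 12:1 compression the overshoot was 3 × 12 = 36 dB, so input = -41.8 + 36 = -5.8 dBFS.

-5.8 dBFS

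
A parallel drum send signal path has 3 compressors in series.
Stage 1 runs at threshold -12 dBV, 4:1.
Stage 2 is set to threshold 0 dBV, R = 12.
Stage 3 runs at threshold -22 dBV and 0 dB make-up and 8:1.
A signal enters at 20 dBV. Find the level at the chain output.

Stage 1: 20 dBV is 32 dB over -12 dBV; at 4:1 that becomes 8 dB over, giving -4 dBV.
Stage 2: -4 dBV ≤ 0 dBV, so stage 2 doesn't engage; output -4 dBV.
Stage 3: -4 dBV is 18 dB over -22 dBV; at 8:1 that becomes 2.25 dB over, giving -19.75 dBV.

-19.75 dBV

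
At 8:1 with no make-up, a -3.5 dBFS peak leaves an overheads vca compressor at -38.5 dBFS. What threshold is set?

-43.5 dBFS

Let T be the threshold. Output overshoot = (input overshoot)/R, so -38.5 − T = (-3.5 − T)/8.
8·(-38.5 − T) = -3.5 − T → 7·T = -308 − (-3.5) = -304.5.
T = -304.5/7 = -43.5 dBFS.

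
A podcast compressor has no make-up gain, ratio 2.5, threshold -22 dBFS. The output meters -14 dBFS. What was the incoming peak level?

-2 dBFS

That's 8 dB above the -22 dBFS threshold.
Input overshoot = R × output overshoot = 20 dB → input = -22 + 20 = -2 dBFS.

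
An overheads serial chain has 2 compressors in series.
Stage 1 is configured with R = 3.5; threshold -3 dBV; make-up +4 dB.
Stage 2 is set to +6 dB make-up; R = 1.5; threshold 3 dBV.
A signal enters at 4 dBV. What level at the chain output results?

9 dBV

Stage 1: overshoot 7 dB → 7/3.5 = 2 dB → -1 dBV; +4 dB make-up → 3 dBV.
Stage 2: below threshold (3 ≤ 3); passes unchanged; make-up brings it to 9 dBV.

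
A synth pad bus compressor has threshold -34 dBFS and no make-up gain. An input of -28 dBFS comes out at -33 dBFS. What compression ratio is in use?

Input overshoot = -28 − (-34) = 6 dB; output overshoot = -33 − (-34) = 1 dB.
Ratio = 6 / 1 = 6.

6:1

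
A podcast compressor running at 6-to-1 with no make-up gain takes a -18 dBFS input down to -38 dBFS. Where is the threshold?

-42 dBFS

Let T be the threshold. Output overshoot = (input overshoot)/R, so -38 − T = (-18 − T)/6.
6·(-38 − T) = -18 − T → 5·T = -228 − (-18) = -210.
T = -210/5 = -42 dBFS.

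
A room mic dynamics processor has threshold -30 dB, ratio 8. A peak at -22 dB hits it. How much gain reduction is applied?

-22 dB exceeds the threshold by 8 dB.
At 8:1, output sits 8/8 = 1 dB above threshold.
GR = overshoot in − overshoot out = 8 − 1 = 7 dB.

7 dB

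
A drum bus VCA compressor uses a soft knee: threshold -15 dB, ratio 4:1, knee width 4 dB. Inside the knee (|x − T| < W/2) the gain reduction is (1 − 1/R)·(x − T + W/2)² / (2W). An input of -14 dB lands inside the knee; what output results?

x − T + W/2 = -14 − (-15) + 2 = 3.
GR = (1 − 1/4) × 3² / 8 = 0.75 × 9 / 8 = 0.84375 dB.
Output = -14 − 0.84375 = -14.84375 dB.

-14.84375 dB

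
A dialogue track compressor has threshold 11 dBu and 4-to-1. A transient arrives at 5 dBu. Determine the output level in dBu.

5 dBu

5 dBu is 6 dB below the 11 dBu threshold, so no gain reduction is applied.
Output = input = 5 dBu.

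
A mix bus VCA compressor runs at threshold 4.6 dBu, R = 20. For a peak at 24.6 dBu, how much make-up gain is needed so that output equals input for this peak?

19 dB

Without make-up, output = threshold + overshoot/20 = 4.6 + 1 = 5.6 dBu.
Gap to target: 19 dB.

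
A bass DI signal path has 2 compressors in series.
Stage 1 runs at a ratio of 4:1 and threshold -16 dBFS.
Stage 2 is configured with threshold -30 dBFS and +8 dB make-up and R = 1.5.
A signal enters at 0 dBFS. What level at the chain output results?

-10 dBFS

Stage 1: overshoot 16 dB → 16/4 = 4 dB → -12 dBFS.
Stage 2: overshoot 18 dB → 18/1.5 = 12 dB → -18 dBFS; +8 dB make-up → -10 dBFS.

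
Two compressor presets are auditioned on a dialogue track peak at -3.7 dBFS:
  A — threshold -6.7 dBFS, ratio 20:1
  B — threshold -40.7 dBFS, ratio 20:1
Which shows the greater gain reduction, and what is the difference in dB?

A: 3 dB over, compressed to 0.15 dB over, so 2.85 dB of GR.
B: 37 dB over, compressed to 1.85 dB over, so 35.15 dB of GR.
Difference: 32.3 dB in favour of B.

B, by 32.3 dB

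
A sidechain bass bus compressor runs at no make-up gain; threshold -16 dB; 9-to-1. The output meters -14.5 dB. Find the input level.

-2.5 dB

Post-compression overshoot = -14.5 − (-16) = 1.5 dB.
Before 9:1 compression the overshoot was 1.5 × 9 = 13.5 dB, so input = -16 + 13.5 = -2.5 dB.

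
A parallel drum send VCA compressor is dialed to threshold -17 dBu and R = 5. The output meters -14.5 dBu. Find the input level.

-4.5 dBu

Post-compression overshoot = -14.5 − (-17) = 2.5 dB.
Undo the ratio: input overshoot = 2.5 × 5 = 12.5 dB, giving input = -4.5 dBu.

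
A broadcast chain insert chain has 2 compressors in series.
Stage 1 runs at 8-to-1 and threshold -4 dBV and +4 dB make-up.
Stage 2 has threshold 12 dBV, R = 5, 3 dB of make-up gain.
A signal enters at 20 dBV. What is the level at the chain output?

6 dBV

Stage 1: 20 dBV is 24 dB over -4 dBV; at 8:1 that becomes 3 dB over, giving -1 dBV; +4 dB make-up → 3 dBV.
Stage 2: below threshold (3 ≤ 12); passes unchanged; make-up brings it to 6 dBV.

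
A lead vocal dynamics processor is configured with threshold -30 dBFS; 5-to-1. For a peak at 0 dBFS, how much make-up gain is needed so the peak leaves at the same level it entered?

24 dB

The peak compresses to -30 + 30/5 = -24 dBFS.
To reach 0 dBFS requires 0 − (-24) = 24 dB of make-up.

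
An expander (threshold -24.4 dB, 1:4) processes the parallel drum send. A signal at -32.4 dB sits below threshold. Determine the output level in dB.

The input is 8 dB below the -24.4 dB threshold.
A 1:4 expander multiplies undershoot by 4: 8 × 4 = 32 dB below threshold.
Output = -24.4 − 32 = -56.4 dB.

-56.4 dB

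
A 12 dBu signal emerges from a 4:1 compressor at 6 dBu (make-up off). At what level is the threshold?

4 dBu

Input is 8 dB above T (since output overshoot × R = input overshoot: (6 − T)·4 = 12 − T gives T = 4 dBu).
Check: 4 + (12 − 4)/4 = 4 + 2 = 6 dBu. ✓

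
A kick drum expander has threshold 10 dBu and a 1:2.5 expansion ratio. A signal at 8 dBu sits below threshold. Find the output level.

5 dBu

Below threshold, a 1:2.5 expander applies gain = (2.5−1)×(T − x) of attenuation.
(2.5−1) × 2 = 3 dB, so output = 8 − 3 = 5 dBu.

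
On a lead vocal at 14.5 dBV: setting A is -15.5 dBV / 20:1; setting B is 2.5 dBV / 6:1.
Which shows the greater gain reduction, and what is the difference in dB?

A: overshoot 30 dB → output overshoot 1.5 dB → GR 28.5 dB.
B: overshoot 12 dB → output overshoot 2 dB → GR 10 dB.
A reduces 18.5 dB more.

A, by 18.5 dB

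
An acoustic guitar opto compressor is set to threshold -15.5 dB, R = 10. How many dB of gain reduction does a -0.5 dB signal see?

13.5 dB

-0.5 dB exceeds the threshold by 15 dB.
A 10:1 ratio leaves 1.5 dB of that excess.
Gain reduction = 15 − 1.5 = 13.5 dB.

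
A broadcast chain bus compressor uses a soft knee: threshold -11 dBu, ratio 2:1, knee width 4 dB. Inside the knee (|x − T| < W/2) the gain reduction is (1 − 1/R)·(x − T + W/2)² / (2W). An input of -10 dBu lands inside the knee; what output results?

x − T + W/2 = -10 − (-11) + 2 = 3.
GR = (1 − 1/2) × 3² / 8 = 0.5 × 9 / 8 = 0.5625 dB.
Output = -10 − 0.5625 = -10.5625 dBu.

-10.5625 dBu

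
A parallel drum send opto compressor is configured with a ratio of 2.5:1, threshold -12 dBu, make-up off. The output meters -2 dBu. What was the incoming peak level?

13 dBu

That's 10 dB above the -12 dBu threshold.
Undo the ratio: input overshoot = 10 × 2.5 = 25 dB, giving input = 13 dBu.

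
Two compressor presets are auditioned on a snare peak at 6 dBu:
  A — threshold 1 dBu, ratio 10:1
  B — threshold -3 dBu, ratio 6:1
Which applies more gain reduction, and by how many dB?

B, by 3 dB

A: overshoot 5 dB → output overshoot 0.5 dB → GR 4.5 dB.
B: overshoot 9 dB → output overshoot 1.5 dB → GR 7.5 dB.
Difference: 3 dB in favour of B.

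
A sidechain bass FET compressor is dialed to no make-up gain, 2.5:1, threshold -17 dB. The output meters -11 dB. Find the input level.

-2 dB

That's 6 dB above the -17 dB threshold.
Before 2.5:1 compression the overshoot was 6 × 2.5 = 15 dB, so input = -17 + 15 = -2 dB.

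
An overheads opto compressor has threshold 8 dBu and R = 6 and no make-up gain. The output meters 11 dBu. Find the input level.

26 dBu

The compressed level sits 11 − 8 = 3 dB over threshold.
Undo the ratio: input overshoot = 3 × 6 = 18 dB, giving input = 26 dBu.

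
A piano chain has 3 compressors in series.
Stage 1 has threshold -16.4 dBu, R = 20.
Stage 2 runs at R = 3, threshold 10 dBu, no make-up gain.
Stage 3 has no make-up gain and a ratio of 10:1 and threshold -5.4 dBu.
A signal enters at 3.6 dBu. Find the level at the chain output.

Stage 1: overshoot 20 dB → 20/20 = 1 dB → -15.4 dBu.
Stage 2: below threshold (-15.4 ≤ 10); passes unchanged; output -15.4 dBu.
Stage 3: -15.4 dBu ≤ -5.4 dBu, so stage 3 doesn't engage; output -15.4 dBu.

-15.4 dBu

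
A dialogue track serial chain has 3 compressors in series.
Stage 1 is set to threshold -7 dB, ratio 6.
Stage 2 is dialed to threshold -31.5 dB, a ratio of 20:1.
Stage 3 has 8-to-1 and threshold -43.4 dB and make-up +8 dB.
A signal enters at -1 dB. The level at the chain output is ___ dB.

-33.753125 dB

Stage 1: 6 dB above -7 dB, reduced 6:1 to 1 dB above → -6 dB.
Stage 2: overshoot 25.5 dB → 25.5/20 = 1.275 dB → -30.225 dB.
Stage 3: -30.225 dB is 13.175 dB over -43.4 dB; at 8:1 that becomes 1.646875 dB over, giving -41.753125 dB; +8 dB make-up → -33.753125 dB.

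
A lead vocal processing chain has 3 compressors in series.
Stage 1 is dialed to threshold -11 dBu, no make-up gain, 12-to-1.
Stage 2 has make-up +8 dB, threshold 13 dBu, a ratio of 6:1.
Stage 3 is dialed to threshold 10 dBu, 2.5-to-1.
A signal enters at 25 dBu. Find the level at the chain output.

0 dBu

Stage 1: 36 dB above -11 dBu, reduced 12:1 to 3 dB above → -8 dBu.
Stage 2: -8 dBu is at or below the 13 dBu threshold — no compression; make-up brings it to 0 dBu.
Stage 3: 0 dBu is at or below the 10 dBu threshold — no compression; output 0 dBu.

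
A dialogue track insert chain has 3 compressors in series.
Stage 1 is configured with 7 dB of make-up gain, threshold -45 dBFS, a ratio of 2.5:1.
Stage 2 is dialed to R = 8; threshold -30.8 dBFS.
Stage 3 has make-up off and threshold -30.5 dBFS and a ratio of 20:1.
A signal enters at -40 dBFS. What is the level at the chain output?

-36 dBFS

Stage 1: overshoot 5 dB → 5/2.5 = 2 dB → -43 dBFS; +7 dB make-up → -36 dBFS.
Stage 2: below threshold (-36 ≤ -30.8); passes unchanged; output -36 dBFS.
Stage 3: below threshold (-36 ≤ -30.5); passes unchanged; output -36 dBFS.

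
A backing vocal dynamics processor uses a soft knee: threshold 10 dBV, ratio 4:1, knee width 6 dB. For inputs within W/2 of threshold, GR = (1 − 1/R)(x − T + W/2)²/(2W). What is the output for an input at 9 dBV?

x − T + W/2 = 9 − 10 + 3 = 2.
GR = (1 − 1/4) × 2² / 12 = 0.75 × 4 / 12 = 0.25 dB.
Output = 9 − 0.25 = 8.75 dBV.

8.75 dBV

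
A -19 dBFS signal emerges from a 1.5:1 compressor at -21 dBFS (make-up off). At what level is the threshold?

Input is 6 dB above T (since output overshoot × R = input overshoot: (-21 − T)·1.5 = -19 − T gives T = -25 dBFS).
Check: -25 + (-19 − (-25))/1.5 = -25 + 4 = -21 dBFS. ✓

-25 dBFS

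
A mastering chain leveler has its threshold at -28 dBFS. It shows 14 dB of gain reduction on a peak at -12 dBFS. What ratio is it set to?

Input overshoot = -12 − (-28) = 16 dB.
Output overshoot = 16 − 14 = 2 dB.
Ratio = input overshoot / output overshoot = 16 / 2 = 8.

8:1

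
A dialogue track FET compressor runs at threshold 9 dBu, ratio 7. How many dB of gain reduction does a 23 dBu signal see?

12 dB

Overshoot = 23 − 9 = 14 dB.
After 7:1 compression the overshoot becomes 14/7 = 2 dB.
GR = overshoot in − overshoot out = 14 − 2 = 12 dB.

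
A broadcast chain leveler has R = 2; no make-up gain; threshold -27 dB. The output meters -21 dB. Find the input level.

-15 dB

Post-compression overshoot = -21 − (-27) = 6 dB.
Input overshoot = R × output overshoot = 12 dB → input = -27 + 12 = -15 dB.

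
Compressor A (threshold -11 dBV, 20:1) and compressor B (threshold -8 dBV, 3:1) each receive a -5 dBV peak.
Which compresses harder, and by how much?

A, by 3.7 dB

A: 6 dB over, compressed to 0.3 dB over, so 5.7 dB of GR.
B: 3 dB over, compressed to 1 dB over, so 2 dB of GR.
Difference: 3.7 dB in favour of A.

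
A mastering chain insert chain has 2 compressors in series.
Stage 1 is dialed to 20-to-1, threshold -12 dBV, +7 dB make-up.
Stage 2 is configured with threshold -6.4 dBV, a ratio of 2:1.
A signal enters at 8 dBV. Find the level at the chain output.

Stage 1: 20 dB above -12 dBV, reduced 20:1 to 1 dB above → -11 dBV; +7 dB make-up → -4 dBV.
Stage 2: 2.4 dB above -6.4 dBV, reduced 2:1 to 1.2 dB above → -5.2 dBV.

-5.2 dBV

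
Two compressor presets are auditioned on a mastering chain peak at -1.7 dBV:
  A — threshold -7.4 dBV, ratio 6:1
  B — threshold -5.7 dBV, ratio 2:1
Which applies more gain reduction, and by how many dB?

A: overshoot 5.7 dB → output overshoot 0.95 dB → GR 4.75 dB.
B: overshoot 4 dB → output overshoot 2 dB → GR 2 dB.
Difference: 2.75 dB in favour of A.

A, by 2.75 dB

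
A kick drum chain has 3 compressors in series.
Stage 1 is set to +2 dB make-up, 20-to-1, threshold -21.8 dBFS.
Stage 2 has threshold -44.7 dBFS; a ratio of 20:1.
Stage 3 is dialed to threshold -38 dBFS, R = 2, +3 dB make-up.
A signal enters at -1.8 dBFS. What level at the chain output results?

-40.405 dBFS

Stage 1: 20 dB above -21.8 dBFS, reduced 20:1 to 1 dB above → -20.8 dBFS; +2 dB make-up → -18.8 dBFS.
Stage 2: overshoot 25.9 dB → 25.9/20 = 1.295 dB → -43.405 dBFS.
Stage 3: -43.405 dBFS ≤ -38 dBFS, so stage 3 doesn't engage; make-up brings it to -40.405 dBFS.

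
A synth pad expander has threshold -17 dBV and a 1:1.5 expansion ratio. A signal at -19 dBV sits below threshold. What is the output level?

-20 dBV

The input is 2 dB below the -17 dBV threshold.
A 1:1.5 expander multiplies undershoot by 1.5: 2 × 1.5 = 3 dB below threshold.
Output = -17 − 3 = -20 dBV.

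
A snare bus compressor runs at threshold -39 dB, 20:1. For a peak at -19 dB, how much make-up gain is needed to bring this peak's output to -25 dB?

Without make-up, output = threshold + overshoot/20 = -39 + 1 = -38 dB.
Gap to target: 13 dB.

13 dB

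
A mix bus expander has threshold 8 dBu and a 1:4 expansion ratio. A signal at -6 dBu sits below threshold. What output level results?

-48 dBu

Below threshold, a 1:4 expander applies gain = (4−1)×(T − x) of attenuation.
(4−1) × 14 = 42 dB, so output = -6 − 42 = -48 dBu.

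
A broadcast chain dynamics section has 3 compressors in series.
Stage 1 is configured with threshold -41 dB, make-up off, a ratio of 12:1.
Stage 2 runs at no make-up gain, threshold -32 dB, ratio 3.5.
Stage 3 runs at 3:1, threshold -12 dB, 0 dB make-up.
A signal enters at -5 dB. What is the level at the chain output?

-38 dB

Stage 1: -5 dB is 36 dB over -41 dB; at 12:1 that becomes 3 dB over, giving -38 dB.
Stage 2: -38 dB ≤ -32 dB, so stage 2 doesn't engage; output -38 dB.
Stage 3: -38 dB ≤ -12 dB, so stage 3 doesn't engage; output -38 dB.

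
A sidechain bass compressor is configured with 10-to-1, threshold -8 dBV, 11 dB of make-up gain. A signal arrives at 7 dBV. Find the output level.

The input is 15 dB above the -8 dBV threshold.
At 10:1 the overshoot is divided by 10, leaving 1.5 dB above threshold.
So the level is -8 + 1.5 = -6.5 dBV; make-up adds 11 dB, giving 4.5 dBV.

4.5 dBV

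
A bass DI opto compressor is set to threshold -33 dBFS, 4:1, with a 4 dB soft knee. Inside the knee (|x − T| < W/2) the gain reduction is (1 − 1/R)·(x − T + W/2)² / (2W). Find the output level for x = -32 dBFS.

x − T + W/2 = -32 − (-33) + 2 = 3.
GR = (1 − 1/4) × 3² / 8 = 0.75 × 9 / 8 = 0.84375 dB.
Output = -32 − 0.84375 = -32.84375 dBFS.

-32.84375 dBFS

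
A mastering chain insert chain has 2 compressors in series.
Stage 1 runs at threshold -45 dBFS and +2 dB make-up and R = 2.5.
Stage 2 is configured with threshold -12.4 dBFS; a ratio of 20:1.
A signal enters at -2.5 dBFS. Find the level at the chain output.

-26 dBFS

Stage 1: -2.5 dBFS is 42.5 dB over -45 dBFS; at 2.5:1 that becomes 17 dB over, giving -28 dBFS; +2 dB make-up → -26 dBFS.
Stage 2: -26 dBFS is at or below the -12.4 dBFS threshold — no compression; output -26 dBFS.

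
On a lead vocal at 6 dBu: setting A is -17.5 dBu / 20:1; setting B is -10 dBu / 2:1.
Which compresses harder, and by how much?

A: 23.5 dB over, compressed to 1.175 dB over, so 22.325 dB of GR.
B: 16 dB over, compressed to 8 dB over, so 8 dB of GR.
A applies 14.325 dB more gain reduction.

A, by 14.325 dB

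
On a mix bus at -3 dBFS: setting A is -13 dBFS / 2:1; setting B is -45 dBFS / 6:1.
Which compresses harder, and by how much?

B, by 30 dB

A: 10 dB over, compressed to 5 dB over, so 5 dB of GR.
B: 42 dB over, compressed to 7 dB over, so 35 dB of GR.
B reduces 30 dB more.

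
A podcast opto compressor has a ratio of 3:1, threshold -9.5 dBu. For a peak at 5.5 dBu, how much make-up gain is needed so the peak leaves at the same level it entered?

10 dB

Overshoot 15 dB → 15/3 = 5 dB after compression, so the compressed level is -9.5 + 5 = -4.5 dBu.
Make-up = target − compressed = 5.5 − (-4.5) = 10 dB.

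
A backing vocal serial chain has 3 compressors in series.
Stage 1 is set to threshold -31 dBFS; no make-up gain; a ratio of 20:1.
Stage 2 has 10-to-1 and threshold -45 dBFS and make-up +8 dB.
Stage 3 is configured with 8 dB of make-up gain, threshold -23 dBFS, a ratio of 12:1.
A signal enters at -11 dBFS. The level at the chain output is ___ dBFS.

-27.5 dBFS

Stage 1: 20 dB above -31 dBFS, reduced 20:1 to 1 dB above → -30 dBFS.
Stage 2: -30 dBFS is 15 dB over -45 dBFS; at 10:1 that becomes 1.5 dB over, giving -43.5 dBFS; +8 dB make-up → -35.5 dBFS.
Stage 3: below threshold (-35.5 ≤ -23); passes unchanged; make-up brings it to -27.5 dBFS.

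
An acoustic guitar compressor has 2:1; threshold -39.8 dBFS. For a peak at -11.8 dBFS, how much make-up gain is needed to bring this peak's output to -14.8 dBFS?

11 dB

Without make-up, output = threshold + overshoot/2 = -39.8 + 14 = -25.8 dBFS.
Gap to target: 11 dB.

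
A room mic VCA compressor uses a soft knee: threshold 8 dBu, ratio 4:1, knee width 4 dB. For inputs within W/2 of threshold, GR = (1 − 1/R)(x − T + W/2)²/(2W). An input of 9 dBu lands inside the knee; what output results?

x − T + W/2 = 9 − 8 + 2 = 3.
GR = (1 − 1/4) × 3² / 8 = 0.75 × 9 / 8 = 0.84375 dB.
Output = 9 − 0.84375 = 8.15625 dBu.

8.15625 dBu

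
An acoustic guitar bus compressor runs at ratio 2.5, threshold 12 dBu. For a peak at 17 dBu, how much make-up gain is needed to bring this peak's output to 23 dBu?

Overshoot 5 dB → 5/2.5 = 2 dB after compression, so the compressed level is 12 + 2 = 14 dBu.
Make-up = target − compressed = 23 − 14 = 9 dB.

9 dB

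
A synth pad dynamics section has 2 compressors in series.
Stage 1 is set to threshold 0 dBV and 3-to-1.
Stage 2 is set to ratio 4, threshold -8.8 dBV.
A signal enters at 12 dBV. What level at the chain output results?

Stage 1: 12 dBV is 12 dB over 0 dBV; at 3:1 that becomes 4 dB over, giving 4 dBV.
Stage 2: overshoot 12.8 dB → 12.8/4 = 3.2 dB → -5.6 dBV.

-5.6 dBV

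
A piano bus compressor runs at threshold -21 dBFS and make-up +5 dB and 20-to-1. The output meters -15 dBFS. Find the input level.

Before make-up, the level was -15 − 5 = -20 dBFS.
Post-compression overshoot = -20 − (-21) = 1 dB.
Input overshoot = R × output overshoot = 20 dB → input = -21 + 20 = -1 dBFS.

-1 dBFS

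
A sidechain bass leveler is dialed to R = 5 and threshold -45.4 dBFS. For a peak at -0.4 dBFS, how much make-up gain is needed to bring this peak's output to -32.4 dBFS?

4 dB

The peak compresses to -45.4 + 45/5 = -36.4 dBFS.
To reach -32.4 dBFS requires -32.4 − (-36.4) = 4 dB of make-up.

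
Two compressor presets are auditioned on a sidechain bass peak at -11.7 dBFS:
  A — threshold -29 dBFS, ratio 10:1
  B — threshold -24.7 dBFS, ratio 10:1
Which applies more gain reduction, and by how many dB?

A, by 3.87 dB

A: 17.3 dB over, compressed to 1.73 dB over, so 15.57 dB of GR.
B: 13 dB over, compressed to 1.3 dB over, so 11.7 dB of GR.
Difference: 3.87 dB in favour of A.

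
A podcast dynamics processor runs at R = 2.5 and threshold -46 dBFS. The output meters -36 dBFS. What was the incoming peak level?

-21 dBFS

That's 10 dB above the -46 dBFS threshold.
Before 2.5:1 compression the overshoot was 10 × 2.5 = 25 dB, so input = -46 + 25 = -21 dBFS.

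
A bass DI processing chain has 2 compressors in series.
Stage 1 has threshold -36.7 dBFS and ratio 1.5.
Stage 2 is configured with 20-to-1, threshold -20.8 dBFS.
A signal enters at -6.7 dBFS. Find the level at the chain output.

Stage 1: -6.7 dBFS is 30 dB over -36.7 dBFS; at 1.5:1 that becomes 20 dB over, giving -16.7 dBFS.
Stage 2: -16.7 dBFS is 4.1 dB over -20.8 dBFS; at 20:1 that becomes 0.205 dB over, giving -20.595 dBFS.

-20.595 dBFS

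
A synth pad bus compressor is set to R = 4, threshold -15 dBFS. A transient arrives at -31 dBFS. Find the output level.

-31 dBFS is 16 dB below the -15 dBFS threshold, so no gain reduction is applied.
Output = input = -31 dBFS.

-31 dBFS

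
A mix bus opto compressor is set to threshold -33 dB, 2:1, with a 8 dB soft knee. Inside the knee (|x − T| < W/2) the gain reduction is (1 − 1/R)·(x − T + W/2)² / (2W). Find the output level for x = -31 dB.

x − T + W/2 = -31 − (-33) + 4 = 6.
GR = (1 − 1/2) × 6² / 16 = 0.5 × 36 / 16 = 1.125 dB.
Output = -31 − 1.125 = -32.125 dB.

-32.125 dB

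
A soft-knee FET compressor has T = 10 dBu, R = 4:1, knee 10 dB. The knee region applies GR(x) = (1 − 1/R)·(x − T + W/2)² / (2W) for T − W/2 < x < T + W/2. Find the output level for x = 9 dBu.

8.4 dBu

x − T + W/2 = 9 − 10 + 5 = 4.
GR = (1 − 1/4) × 4² / 20 = 0.75 × 16 / 20 = 0.6 dB.
Output = 9 − 0.6 = 8.4 dBu.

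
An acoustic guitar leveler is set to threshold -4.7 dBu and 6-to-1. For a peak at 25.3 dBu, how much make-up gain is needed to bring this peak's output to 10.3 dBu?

10 dB

Overshoot 30 dB → 30/6 = 5 dB after compression, so the compressed level is -4.7 + 5 = 0.3 dBu.
Make-up = target − compressed = 10.3 − 0.3 = 10 dB.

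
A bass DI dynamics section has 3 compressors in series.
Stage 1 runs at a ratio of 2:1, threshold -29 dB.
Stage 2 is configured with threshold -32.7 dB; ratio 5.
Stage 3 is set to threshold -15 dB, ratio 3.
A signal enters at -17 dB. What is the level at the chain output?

Stage 1: overshoot 12 dB → 12/2 = 6 dB → -23 dB.
Stage 2: overshoot 9.7 dB → 9.7/5 = 1.94 dB → -30.76 dB.
Stage 3: -30.76 dB is at or below the -15 dB threshold — no compression; output -30.76 dB.

-30.76 dB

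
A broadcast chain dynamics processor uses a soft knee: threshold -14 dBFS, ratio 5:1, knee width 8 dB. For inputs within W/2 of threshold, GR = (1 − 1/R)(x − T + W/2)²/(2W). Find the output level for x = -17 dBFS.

x − T + W/2 = -17 − (-14) + 4 = 1.
GR = (1 − 1/5) × 1² / 16 = 0.8 × 1 / 16 = 0.05 dB.
Output = -17 − 0.05 = -17.05 dBFS.

-17.05 dBFS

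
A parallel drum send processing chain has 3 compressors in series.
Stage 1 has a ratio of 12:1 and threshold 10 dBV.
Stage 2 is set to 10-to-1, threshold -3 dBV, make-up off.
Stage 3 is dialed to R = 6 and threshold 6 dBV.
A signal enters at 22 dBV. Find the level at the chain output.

Stage 1: 12 dB above 10 dBV, reduced 12:1 to 1 dB above → 11 dBV.
Stage 2: 14 dB above -3 dBV, reduced 10:1 to 1.4 dB above → -1.6 dBV.
Stage 3: below threshold (-1.6 ≤ 6); passes unchanged; output -1.6 dBV.

-1.6 dBV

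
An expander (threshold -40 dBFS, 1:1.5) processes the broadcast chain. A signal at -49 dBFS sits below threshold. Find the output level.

Below threshold, a 1:1.5 expander applies gain = (1.5−1)×(T − x) of attenuation.
(1.5−1) × 9 = 4.5 dB, so output = -49 − 4.5 = -53.5 dBFS.

-53.5 dBFS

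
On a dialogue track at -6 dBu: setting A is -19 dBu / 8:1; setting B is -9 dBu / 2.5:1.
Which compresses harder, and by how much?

A, by 9.575 dB

A: 13 dB over, compressed to 1.625 dB over, so 11.375 dB of GR.
B: 3 dB over, compressed to 1.2 dB over, so 1.8 dB of GR.
A applies 9.575 dB more gain reduction.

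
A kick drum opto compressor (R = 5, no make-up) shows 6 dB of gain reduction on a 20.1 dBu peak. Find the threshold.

12.6 dBu

Let T be the threshold. Output overshoot = (input overshoot)/R, so 14.1 − T = (20.1 − T)/5.
5·(14.1 − T) = 20.1 − T → 4·T = 70.5 − 20.1 = 50.4.
T = 50.4/4 = 12.6 dBu.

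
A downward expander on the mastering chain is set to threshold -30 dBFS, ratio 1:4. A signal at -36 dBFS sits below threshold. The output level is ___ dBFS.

The input is 6 dB below the -30 dBFS threshold.
A 1:4 expander multiplies undershoot by 4: 6 × 4 = 24 dB below threshold.
Output = -30 − 24 = -54 dBFS.

-54 dBFS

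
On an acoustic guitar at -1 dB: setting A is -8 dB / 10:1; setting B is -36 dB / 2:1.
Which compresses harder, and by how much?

A: overshoot 7 dB → output overshoot 0.7 dB → GR 6.3 dB.
B: overshoot 35 dB → output overshoot 17.5 dB → GR 17.5 dB.
Difference: 11.2 dB in favour of B.

B, by 11.2 dB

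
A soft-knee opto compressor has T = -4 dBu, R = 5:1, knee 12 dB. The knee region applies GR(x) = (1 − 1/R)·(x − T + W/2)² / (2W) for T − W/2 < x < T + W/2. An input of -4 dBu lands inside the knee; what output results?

-5.2 dBu

x − T + W/2 = -4 − (-4) + 6 = 6.
GR = (1 − 1/5) × 6² / 24 = 0.8 × 36 / 24 = 1.2 dB.
Output = -4 − 1.2 = -5.2 dBu.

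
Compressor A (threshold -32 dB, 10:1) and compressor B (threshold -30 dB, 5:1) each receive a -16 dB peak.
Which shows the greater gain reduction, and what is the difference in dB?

A: 16 dB over, compressed to 1.6 dB over, so 14.4 dB of GR.
B: 14 dB over, compressed to 2.8 dB over, so 11.2 dB of GR.
A applies 3.2 dB more gain reduction.

A, by 3.2 dB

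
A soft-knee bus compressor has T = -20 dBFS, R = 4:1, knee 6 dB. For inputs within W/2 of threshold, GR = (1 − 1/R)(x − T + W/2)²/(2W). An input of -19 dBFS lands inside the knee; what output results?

x − T + W/2 = -19 − (-20) + 3 = 4.
GR = (1 − 1/4) × 4² / 12 = 0.75 × 16 / 12 = 1 dB.
Output = -19 − 1 = -20 dBFS.

-20 dBFS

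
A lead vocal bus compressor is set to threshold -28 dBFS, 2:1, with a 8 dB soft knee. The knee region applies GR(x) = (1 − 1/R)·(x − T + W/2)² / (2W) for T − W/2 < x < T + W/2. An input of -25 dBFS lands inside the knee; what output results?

-26.53125 dBFS

x − T + W/2 = -25 − (-28) + 4 = 7.
GR = (1 − 1/2) × 7² / 16 = 0.5 × 49 / 16 = 1.53125 dB.
Output = -25 − 1.53125 = -26.53125 dBFS.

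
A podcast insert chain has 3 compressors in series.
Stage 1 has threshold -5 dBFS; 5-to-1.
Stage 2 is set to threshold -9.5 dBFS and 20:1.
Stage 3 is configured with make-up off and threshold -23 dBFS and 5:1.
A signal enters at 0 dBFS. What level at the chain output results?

Stage 1: 0 dBFS is 5 dB over -5 dBFS; at 5:1 that becomes 1 dB over, giving -4 dBFS.
Stage 2: 5.5 dB above -9.5 dBFS, reduced 20:1 to 0.275 dB above → -9.225 dBFS.
Stage 3: 13.775 dB above -23 dBFS, reduced 5:1 to 2.755 dB above → -20.245 dBFS.

-20.245 dBFS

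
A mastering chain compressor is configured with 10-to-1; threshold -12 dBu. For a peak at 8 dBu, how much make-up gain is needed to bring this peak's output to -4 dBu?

6 dB

Overshoot 20 dB → 20/10 = 2 dB after compression, so the compressed level is -12 + 2 = -10 dBu.
Make-up = target − compressed = -4 − (-10) = 6 dB.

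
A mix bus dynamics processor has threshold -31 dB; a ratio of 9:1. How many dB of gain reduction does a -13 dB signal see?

16 dB

-13 dB exceeds the threshold by 18 dB.
At 9:1, output sits 18/9 = 2 dB above threshold.
GR = overshoot in − overshoot out = 18 − 2 = 16 dB.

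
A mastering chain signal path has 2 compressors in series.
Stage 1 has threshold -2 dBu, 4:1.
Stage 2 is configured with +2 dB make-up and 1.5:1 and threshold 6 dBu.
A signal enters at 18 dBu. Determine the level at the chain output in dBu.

5 dBu

Stage 1: 20 dB above -2 dBu, reduced 4:1 to 5 dB above → 3 dBu.
Stage 2: below threshold (3 ≤ 6); passes unchanged; make-up brings it to 5 dBu.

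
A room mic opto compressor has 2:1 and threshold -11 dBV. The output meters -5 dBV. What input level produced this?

1 dBV

That's 6 dB above the -11 dBV threshold.
Input overshoot = R × output overshoot = 12 dB → input = -11 + 12 = 1 dBV.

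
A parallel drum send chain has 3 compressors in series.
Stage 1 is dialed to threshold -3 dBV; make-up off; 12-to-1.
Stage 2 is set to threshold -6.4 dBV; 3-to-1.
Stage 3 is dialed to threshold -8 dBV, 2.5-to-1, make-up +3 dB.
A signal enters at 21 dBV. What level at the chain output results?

Stage 1: 21 dBV is 24 dB over -3 dBV; at 12:1 that becomes 2 dB over, giving -1 dBV.
Stage 2: -1 dBV is 5.4 dB over -6.4 dBV; at 3:1 that becomes 1.8 dB over, giving -4.6 dBV.
Stage 3: 3.4 dB above -8 dBV, reduced 2.5:1 to 1.36 dB above → -6.64 dBV; +3 dB make-up → -3.64 dBV.

-3.64 dBV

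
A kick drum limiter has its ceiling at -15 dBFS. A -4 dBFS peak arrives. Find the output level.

-15 dBFS

A brickwall limiter is an ∞:1 compressor: any input above the ceiling is clamped to -15 dBFS.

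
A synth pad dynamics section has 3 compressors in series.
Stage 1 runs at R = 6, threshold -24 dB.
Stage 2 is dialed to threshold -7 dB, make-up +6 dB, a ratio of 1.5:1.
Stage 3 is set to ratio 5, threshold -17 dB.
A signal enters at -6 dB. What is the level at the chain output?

-16.6 dB

Stage 1: overshoot 18 dB → 18/6 = 3 dB → -21 dB.
Stage 2: -21 dB is at or below the -7 dB threshold — no compression; make-up brings it to -15 dB.
Stage 3: 2 dB above -17 dB, reduced 5:1 to 0.4 dB above → -16.6 dB.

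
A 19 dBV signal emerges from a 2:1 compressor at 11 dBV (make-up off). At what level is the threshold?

3 dBV

Let T be the threshold. Output overshoot = (input overshoot)/R, so 11 − T = (19 − T)/2.
2·(11 − T) = 19 − T → 1·T = 22 − 19 = 3.
T = 3/1 = 3 dBV.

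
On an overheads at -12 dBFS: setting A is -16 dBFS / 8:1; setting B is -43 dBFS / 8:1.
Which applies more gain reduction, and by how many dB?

A: 4 dB over, compressed to 0.5 dB over, so 3.5 dB of GR.
B: 31 dB over, compressed to 3.875 dB over, so 27.125 dB of GR.
Difference: 23.625 dB in favour of B.

B, by 23.625 dB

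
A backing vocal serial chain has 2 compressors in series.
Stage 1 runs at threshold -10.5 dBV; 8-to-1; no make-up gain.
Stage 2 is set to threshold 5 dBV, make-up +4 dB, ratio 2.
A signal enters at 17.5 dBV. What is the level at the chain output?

Stage 1: overshoot 28 dB → 28/8 = 3.5 dB → -7 dBV.
Stage 2: -7 dBV ≤ 5 dBV, so stage 2 doesn't engage; make-up brings it to -3 dBV.

-3 dBV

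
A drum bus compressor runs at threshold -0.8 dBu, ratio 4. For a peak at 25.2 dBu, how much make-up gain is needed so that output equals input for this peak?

Overshoot 26 dB → 26/4 = 6.5 dB after compression, so the compressed level is -0.8 + 6.5 = 5.7 dBu.
Make-up = target − compressed = 25.2 − 5.7 = 19.5 dB.

19.5 dB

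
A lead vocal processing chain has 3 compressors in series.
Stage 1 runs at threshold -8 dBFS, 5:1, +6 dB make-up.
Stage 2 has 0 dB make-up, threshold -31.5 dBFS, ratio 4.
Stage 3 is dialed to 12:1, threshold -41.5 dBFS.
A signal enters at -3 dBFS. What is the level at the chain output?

-40.03125 dBFS

Stage 1: -3 dBFS is 5 dB over -8 dBFS; at 5:1 that becomes 1 dB over, giving -7 dBFS; +6 dB make-up → -1 dBFS.
Stage 2: overshoot 30.5 dB → 30.5/4 = 7.625 dB → -23.875 dBFS.
Stage 3: 17.625 dB above -41.5 dBFS, reduced 12:1 to 1.46875 dB above → -40.03125 dBFS.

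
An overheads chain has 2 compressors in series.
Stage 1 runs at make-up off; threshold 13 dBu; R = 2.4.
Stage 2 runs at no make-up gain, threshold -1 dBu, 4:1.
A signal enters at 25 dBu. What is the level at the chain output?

3.75 dBu

Stage 1: overshoot 12 dB → 12/2.4 = 5 dB → 18 dBu.
Stage 2: 18 dBu is 19 dB over -1 dBu; at 4:1 that becomes 4.75 dB over, giving 3.75 dBu.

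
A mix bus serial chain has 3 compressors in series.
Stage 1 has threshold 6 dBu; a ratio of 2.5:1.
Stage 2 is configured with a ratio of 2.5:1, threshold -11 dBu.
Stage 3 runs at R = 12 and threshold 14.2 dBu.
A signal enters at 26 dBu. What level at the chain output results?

-1 dBu

Stage 1: 20 dB above 6 dBu, reduced 2.5:1 to 8 dB above → 14 dBu.
Stage 2: 14 dBu is 25 dB over -11 dBu; at 2.5:1 that becomes 10 dB over, giving -1 dBu.
Stage 3: -1 dBu ≤ 14.2 dBu, so stage 3 doesn't engage; output -1 dBu.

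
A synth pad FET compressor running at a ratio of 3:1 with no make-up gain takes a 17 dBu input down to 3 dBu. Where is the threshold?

Input is 21 dB above T (since output overshoot × R = input overshoot: (3 − T)·3 = 17 − T gives T = -4 dBu).
Check: -4 + (17 − (-4))/3 = -4 + 7 = 3 dBu. ✓

-4 dBu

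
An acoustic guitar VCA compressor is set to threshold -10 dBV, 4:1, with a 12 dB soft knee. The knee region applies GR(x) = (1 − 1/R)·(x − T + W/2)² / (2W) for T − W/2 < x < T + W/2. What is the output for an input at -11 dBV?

-11.78125 dBV

x − T + W/2 = -11 − (-10) + 6 = 5.
GR = (1 − 1/4) × 5² / 24 = 0.75 × 25 / 24 = 0.78125 dB.
Output = -11 − 0.78125 = -11.78125 dBV.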